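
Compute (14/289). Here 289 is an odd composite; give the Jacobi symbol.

Pull out 2: since 289 ≡ 1 (mod 8), (2/289) = +1.
Reciprocity: 7 ≡ 3 and 289 ≡ 1 (mod 4), so (7/289) = +(289/7).
Reduce top mod 7: now compute (2/7).
Pull out 2: since 7 ≡ 7 (mod 8), (2/7) = +1.
Reached (1/7) = 1. Collecting the sign flips along the way, the symbol is +1.

1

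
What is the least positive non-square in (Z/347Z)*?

2

(2/347) = −1, so 2 is the smallest positive non-residue mod 347.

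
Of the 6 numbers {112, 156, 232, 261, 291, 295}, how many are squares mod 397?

(112/397) = -1 → non-residue.
(156/397) = -1 → non-residue.
(232/397) = -1 → non-residue.
(261/397) = +1 → QR.
(291/397) = +1 → QR.
(295/397) = +1 → QR.
Total quadratic residues among the 6: 3.

3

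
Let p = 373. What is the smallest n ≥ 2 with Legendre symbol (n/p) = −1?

2

(2/373) = −1, so 2 is the smallest positive non-residue mod 373.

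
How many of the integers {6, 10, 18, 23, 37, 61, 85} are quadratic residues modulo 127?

3

(6/127) = -1 → non-residue.
(10/127) = -1 → non-residue.
(18/127) = +1 → QR.
(23/127) = -1 → non-residue.
(37/127) = +1 → QR.
(61/127) = +1 → QR.
(85/127) = -1 → non-residue.
Total quadratic residues among the 7: 3.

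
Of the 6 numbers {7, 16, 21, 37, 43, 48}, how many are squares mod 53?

(7/53) = +1 → QR.
(16/53) = +1 → QR.
(21/53) = -1 → non-residue.
(37/53) = +1 → QR.
(43/53) = +1 → QR.
(48/53) = -1 → non-residue.
Total quadratic residues among the 6: 4.

4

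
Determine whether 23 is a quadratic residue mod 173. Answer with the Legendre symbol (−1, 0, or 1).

1

Reciprocity: 23 ≡ 3 and 173 ≡ 1 (mod 4), so (23/173) = +(173/23).
Reduce top mod 23: now compute (12/23).
Pull out 2^2: since 23 ≡ 7 (mod 8), (2/23) = +1, so (2/23)^2 = +1.
Reciprocity: 3 ≡ 3 and 23 ≡ 3 (mod 4), so (3/23) = −(23/3).
Reduce top mod 3: now compute (2/3).
Pull out 2: since 3 ≡ 3 (mod 8), (2/3) = -1.
Reached (1/3) = 1. Collecting the sign flips along the way, the symbol is +1.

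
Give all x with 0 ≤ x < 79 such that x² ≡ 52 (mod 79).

Since 79 ≡ 3 (mod 4), a square root of 52 is 52^((79+1)/4) = 52^20 mod 79.
Repeated squaring: 52^2≡18, 52^4≡8, 52^8≡64, 52^16≡67 (mod 79).
52^20 = 52^(16+4) ≡ 62 (mod 79).
Check: 62² = 3844 ≡ 52 (mod 79). The two roots are 17 and 62.

17, 62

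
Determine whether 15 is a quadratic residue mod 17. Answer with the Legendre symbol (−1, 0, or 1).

Euler's criterion: (15/17) ≡ 15^8 (mod 17).
15^2 ≡ 4 (mod 17)
15^4 ≡ 16 (mod 17)
15^8 ≡ 1 (mod 17)
15^8 = 15^(8) ≡ 1 (mod 17).
Result is 1, so (15/17) = 1.

1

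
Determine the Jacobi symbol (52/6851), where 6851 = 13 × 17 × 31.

0

Pull out 2^2: since 6851 ≡ 3 (mod 8), (2/6851) = -1, so (2/6851)^2 = +1.
Reciprocity: 13 ≡ 1 and 6851 ≡ 3 (mod 4), so (13/6851) = +(6851/13).
Reduce top mod 13: now compute (0/13).
Top reduces to 0: gcd > 1, so the symbol is 0.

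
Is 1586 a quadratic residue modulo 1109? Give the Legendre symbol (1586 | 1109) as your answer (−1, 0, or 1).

First reduce: 1586 ≡ 477 (mod 1109).
Reciprocity: 477 ≡ 1 and 1109 ≡ 1 (mod 4), so (477/1109) = +(1109/477).
Reduce top mod 477: now compute (155/477).
Reciprocity: 155 ≡ 3 and 477 ≡ 1 (mod 4), so (155/477) = +(477/155).
Reduce top mod 155: now compute (12/155).
Pull out 2^2: since 155 ≡ 3 (mod 8), (2/155) = -1, so (2/155)^2 = +1.
Reciprocity: 3 ≡ 3 and 155 ≡ 3 (mod 4), so (3/155) = −(155/3).
Reduce top mod 3: now compute (2/3).
Pull out 2: since 3 ≡ 3 (mod 8), (2/3) = -1.
Reached (1/3) = 1. Collecting the sign flips along the way, the symbol is +1.

1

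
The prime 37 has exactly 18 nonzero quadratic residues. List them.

Square k = 1,…,18 (k and 37−k give the same square):
1²=1, 2²=4, 3²=9, 4²=16, 5²=25, 6²=36, 7²≡12, 8²≡27, 9²≡7, 10²≡26, 11²≡10, 12²≡33, 13²≡21, 14²≡11, 15²≡3, 16²≡34, 17²≡30, 18²≡28 (mod 37).
So the quadratic residues mod 37 are {1, 3, 4, 7, 9, 10, 11, 12, 16, 21, 25, 26, 27, 28, 30, 33, 34, 36}.

1, 3, 4, 7, 9, 10, 11, 12, 16, 21, 25, 26, 27, 28, 30, 33, 34, 36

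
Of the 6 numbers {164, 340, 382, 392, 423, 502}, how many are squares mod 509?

(164/509) = -1 → non-residue.
(340/509) = +1 → QR.
(382/509) = +1 → QR.
(392/509) = -1 → non-residue.
(423/509) = -1 → non-residue.
(502/509) = -1 → non-residue.
Total quadratic residues among the 6: 2.

2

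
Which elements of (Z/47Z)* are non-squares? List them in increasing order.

Square k = 1,…,23 (k and 47−k give the same square):
1²=1, 2²=4, 3²=9, 4²=16, 5²=25, 6²=36, 7²≡2, 8²≡17, 9²≡34, 10²≡6, 11²≡27, 12²≡3, 13²≡28, 14²≡8, 15²≡37, 16²≡21, 17²≡7, 18²≡42, 19²≡32, 20²≡24, 21²≡18, 22²≡14, 23²≡12 (mod 47).
The residues are {1, 2, 3, 4, 6, 7, 8, 9, 12, 14, 16, 17, 18, 21, 24, 25, 27, 28, 32, 34, 36, 37, 42}; the non-residues are the remaining 23 nonzero classes.

5, 10, 11, 13, 15, 19, 20, 22, 23, 26, 29, 30, 31, 33, 35, 38, 39, 40, 41, 43, 44, 45, 46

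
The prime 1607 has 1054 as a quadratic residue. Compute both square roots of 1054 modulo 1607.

Since 1607 ≡ 3 (mod 4), a square root of 1054 is 1054^((1607+1)/4) = 1054^402 mod 1607.
Repeated squaring: 1054^2≡479, 1054^4≡1247, 1054^8≡1040, 1054^16≡89, 1054^32≡1493, 1054^64≡140, 1054^128≡316, 1054^256≡222 (mod 1607).
1054^402 = 1054^(256+128+16+2) ≡ 414 (mod 1607).
Check: 414² = 171396 ≡ 1054 (mod 1607). The two roots are 414 and 1193.

414, 1193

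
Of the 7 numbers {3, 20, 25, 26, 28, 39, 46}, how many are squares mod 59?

(3/59) = +1 → QR.
(20/59) = +1 → QR.
(25/59) = +1 → QR.
(26/59) = +1 → QR.
(28/59) = +1 → QR.
(39/59) = -1 → non-residue.
(46/59) = +1 → QR.
Total quadratic residues among the 7: 6.

6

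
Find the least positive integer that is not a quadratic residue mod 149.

2

(2/149) = −1, so 2 is the smallest positive non-residue mod 149.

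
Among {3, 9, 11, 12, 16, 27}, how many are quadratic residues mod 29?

2

(3/29) = -1 → non-residue.
(9/29) = +1 → QR.
(11/29) = -1 → non-residue.
(12/29) = -1 → non-residue.
(16/29) = +1 → QR.
(27/29) = -1 → non-residue.
Total quadratic residues among the 6: 2.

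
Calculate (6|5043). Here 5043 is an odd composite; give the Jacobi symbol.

0

Pull out 2: since 5043 ≡ 3 (mod 8), (2/5043) = -1.
Reciprocity: 3 ≡ 3 and 5043 ≡ 3 (mod 4), so (3/5043) = −(5043/3).
Reduce top mod 3: now compute (0/3).
Top reduces to 0: gcd > 1, so the symbol is 0.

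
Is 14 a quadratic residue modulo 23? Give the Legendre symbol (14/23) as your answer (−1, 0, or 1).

Euler's criterion: (14/23) ≡ 14^11 (mod 23).
14^2 ≡ 12 (mod 23)
14^4 ≡ 6 (mod 23)
14^8 ≡ 13 (mod 23)
14^11 = 14^(8+2+1) ≡ 22 (mod 23).
Result is 22 ≡ −1, so (14/23) = −1.

-1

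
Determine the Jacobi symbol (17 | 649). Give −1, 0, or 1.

-1

Reciprocity: 17 ≡ 1 and 649 ≡ 1 (mod 4), so (17/649) = +(649/17).
Reduce top mod 17: now compute (3/17).
Reciprocity: 3 ≡ 3 and 17 ≡ 1 (mod 4), so (3/17) = +(17/3).
Reduce top mod 3: now compute (2/3).
Pull out 2: since 3 ≡ 3 (mod 8), (2/3) = -1.
Reached (1/3) = 1. Collecting the sign flips along the way, the symbol is -1.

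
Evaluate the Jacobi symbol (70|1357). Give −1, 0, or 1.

Pull out 2: since 1357 ≡ 5 (mod 8), (2/1357) = -1.
Reciprocity: 35 ≡ 3 and 1357 ≡ 1 (mod 4), so (35/1357) = +(1357/35).
Reduce top mod 35: now compute (27/35).
Reciprocity: 27 ≡ 3 and 35 ≡ 3 (mod 4), so (27/35) = −(35/27).
Reduce top mod 27: now compute (8/27).
Pull out 2^3: since 27 ≡ 3 (mod 8), (2/27) = -1, so (2/27)^3 = -1.
Reached (1/27) = 1. Collecting the sign flips along the way, the symbol is -1.

-1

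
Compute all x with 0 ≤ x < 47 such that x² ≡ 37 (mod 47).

15, 32

Since 47 ≡ 3 (mod 4), a square root of 37 is 37^((47+1)/4) = 37^12 mod 47.
Repeated squaring: 37^2≡6, 37^4≡36, 37^8≡27 (mod 47).
37^12 = 37^(8+4) ≡ 32 (mod 47).
Check: 32² = 1024 ≡ 37 (mod 47). The two roots are 15 and 32.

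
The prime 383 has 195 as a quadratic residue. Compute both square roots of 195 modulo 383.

Since 383 ≡ 3 (mod 4), a square root of 195 is 195^((383+1)/4) = 195^96 mod 383.
Repeated squaring: 195^2≡108, 195^4≡174, 195^8≡19, 195^16≡361, 195^32≡101, 195^64≡243 (mod 383).
195^96 = 195^(64+32) ≡ 31 (mod 383).
Check: 31² = 961 ≡ 195 (mod 383). The two roots are 31 and 352.

31, 352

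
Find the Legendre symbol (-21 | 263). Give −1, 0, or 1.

First reduce: -21 ≡ 242 (mod 263).
Pull out 2: since 263 ≡ 7 (mod 8), (2/263) = +1.
Reciprocity: 121 ≡ 1 and 263 ≡ 3 (mod 4), so (121/263) = +(263/121).
Reduce top mod 121: now compute (21/121).
Reciprocity: 21 ≡ 1 and 121 ≡ 1 (mod 4), so (21/121) = +(121/21).
Reduce top mod 21: now compute (16/21).
Pull out 2^4: since 21 ≡ 5 (mod 8), (2/21) = -1, so (2/21)^4 = +1.
Reached (1/21) = 1. Collecting the sign flips along the way, the symbol is +1.

1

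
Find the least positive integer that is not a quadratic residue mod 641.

(2/641) = +1, so 2 is a residue.
(3/641) = −1, so 3 is the smallest positive non-residue mod 641.

3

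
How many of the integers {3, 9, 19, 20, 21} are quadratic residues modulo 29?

2

(3/29) = -1 → non-residue.
(9/29) = +1 → QR.
(19/29) = -1 → non-residue.
(20/29) = +1 → QR.
(21/29) = -1 → non-residue.
Total quadratic residues among the 5: 2.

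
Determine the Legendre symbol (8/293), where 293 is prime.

Euler's criterion: (8/293) ≡ 8^146 (mod 293).
8^2 ≡ 64 (mod 293)
8^4 ≡ 287 (mod 293)
8^8 ≡ 36 (mod 293)
8^16 ≡ 124 (mod 293)
8^32 ≡ 140 (mod 293)
8^64 ≡ 262 (mod 293)
8^128 ≡ 82 (mod 293)
8^146 = 8^(128+16+2) ≡ 292 (mod 293).
Result is 292 ≡ −1, so (8/293) = −1.

-1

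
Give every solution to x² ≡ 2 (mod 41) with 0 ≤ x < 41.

41 ≡ 1 (mod 4), so we find a root by search.
Trying successive values, 17² = 289 ≡ 2 (mod 41). The other root is 41 − 17 = 24.

17, 24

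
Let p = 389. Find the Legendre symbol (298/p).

Euler's criterion: (298/389) ≡ 298^194 (mod 389).
298^2 ≡ 112 (mod 389)
298^4 ≡ 96 (mod 389)
298^8 ≡ 269 (mod 389)
298^16 ≡ 7 (mod 389)
298^32 ≡ 49 (mod 389)
298^64 ≡ 67 (mod 389)
298^128 ≡ 210 (mod 389)
298^194 = 298^(128+64+2) ≡ 1 (mod 389).
Result is 1, so (298/389) = 1.

1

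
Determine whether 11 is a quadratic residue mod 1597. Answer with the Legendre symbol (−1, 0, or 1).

-1

Reciprocity: 11 ≡ 3 and 1597 ≡ 1 (mod 4), so (11/1597) = +(1597/11).
Reduce top mod 11: now compute (2/11).
Pull out 2: since 11 ≡ 3 (mod 8), (2/11) = -1.
Reached (1/11) = 1. Collecting the sign flips along the way, the symbol is -1.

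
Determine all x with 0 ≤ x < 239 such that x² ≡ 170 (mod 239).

109, 130

Since 239 ≡ 3 (mod 4), a square root of 170 is 170^((239+1)/4) = 170^60 mod 239.
Repeated squaring: 170^2≡220, 170^4≡122, 170^8≡66, 170^16≡54, 170^32≡48 (mod 239).
170^60 = 170^(32+16+8+4) ≡ 109 (mod 239).
Check: 109² = 11881 ≡ 170 (mod 239). The two roots are 109 and 130.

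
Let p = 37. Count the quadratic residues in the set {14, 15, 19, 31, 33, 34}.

(14/37) = -1 → non-residue.
(15/37) = -1 → non-residue.
(19/37) = -1 → non-residue.
(31/37) = -1 → non-residue.
(33/37) = +1 → QR.
(34/37) = +1 → QR.
Total quadratic residues among the 6: 2.

2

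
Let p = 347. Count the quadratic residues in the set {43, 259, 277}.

(43/347) = +1 → QR.
(259/347) = +1 → QR.
(277/347) = +1 → QR.
Total quadratic residues among the 3: 3.

3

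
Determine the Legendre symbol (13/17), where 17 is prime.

Reciprocity: 13 ≡ 1 and 17 ≡ 1 (mod 4), so (13/17) = +(17/13).
Reduce top mod 13: now compute (4/13).
Pull out 2^2: since 13 ≡ 5 (mod 8), (2/13) = -1, so (2/13)^2 = +1.
Reached (1/13) = 1. Collecting the sign flips along the way, the symbol is +1.

1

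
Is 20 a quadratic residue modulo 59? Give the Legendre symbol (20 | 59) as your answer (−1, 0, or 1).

1

Pull out 2^2: since 59 ≡ 3 (mod 8), (2/59) = -1, so (2/59)^2 = +1.
Reciprocity: 5 ≡ 1 and 59 ≡ 3 (mod 4), so (5/59) = +(59/5).
Reduce top mod 5: now compute (4/5).
Pull out 2^2: since 5 ≡ 5 (mod 8), (2/5) = -1, so (2/5)^2 = +1.
Reached (1/5) = 1. Collecting the sign flips along the way, the symbol is +1.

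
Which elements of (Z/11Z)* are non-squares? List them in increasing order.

2, 6, 7, 8, 10

Square k = 1,…,5 (k and 11−k give the same square):
1²=1, 2²=4, 3²=9, 4²≡5, 5²≡3 (mod 11).
The residues are {1, 3, 4, 5, 9}; the non-residues are the remaining 5 nonzero classes.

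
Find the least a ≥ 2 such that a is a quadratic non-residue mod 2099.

2

(2/2099) = −1, so 2 is the smallest positive non-residue mod 2099.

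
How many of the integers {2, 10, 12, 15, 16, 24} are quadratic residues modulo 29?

2

(2/29) = -1 → non-residue.
(10/29) = -1 → non-residue.
(12/29) = -1 → non-residue.
(15/29) = -1 → non-residue.
(16/29) = +1 → QR.
(24/29) = +1 → QR.
Total quadratic residues among the 6: 2.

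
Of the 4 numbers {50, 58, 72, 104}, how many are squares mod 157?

(50/157) = -1 → non-residue.
(58/157) = +1 → QR.
(72/157) = -1 → non-residue.
(104/157) = -1 → non-residue.
Total quadratic residues among the 4: 1.

1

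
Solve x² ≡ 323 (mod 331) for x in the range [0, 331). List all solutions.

Since 331 ≡ 3 (mod 4), a square root of 323 is 323^((331+1)/4) = 323^83 mod 331.
Repeated squaring: 323^2≡64, 323^4≡124, 323^8≡150, 323^16≡323, 323^32≡64, 323^64≡124 (mod 331).
323^83 = 323^(64+16+2+1) ≡ 150 (mod 331).
Check: 150² = 22500 ≡ 323 (mod 331). The two roots are 150 and 181.

150, 181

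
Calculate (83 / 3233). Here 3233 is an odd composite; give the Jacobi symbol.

Reciprocity: 83 ≡ 3 and 3233 ≡ 1 (mod 4), so (83/3233) = +(3233/83).
Reduce top mod 83: now compute (79/83).
Reciprocity: 79 ≡ 3 and 83 ≡ 3 (mod 4), so (79/83) = −(83/79).
Reduce top mod 79: now compute (4/79).
Pull out 2^2: since 79 ≡ 7 (mod 8), (2/79) = +1, so (2/79)^2 = +1.
Reached (1/79) = 1. Collecting the sign flips along the way, the symbol is -1.

-1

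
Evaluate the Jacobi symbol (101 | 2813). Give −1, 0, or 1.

Reciprocity: 101 ≡ 1 and 2813 ≡ 1 (mod 4), so (101/2813) = +(2813/101).
Reduce top mod 101: now compute (86/101).
Pull out 2: since 101 ≡ 5 (mod 8), (2/101) = -1.
Reciprocity: 43 ≡ 3 and 101 ≡ 1 (mod 4), so (43/101) = +(101/43).
Reduce top mod 43: now compute (15/43).
Reciprocity: 15 ≡ 3 and 43 ≡ 3 (mod 4), so (15/43) = −(43/15).
Reduce top mod 15: now compute (13/15).
Reciprocity: 13 ≡ 1 and 15 ≡ 3 (mod 4), so (13/15) = +(15/13).
Reduce top mod 13: now compute (2/13).
Pull out 2: since 13 ≡ 5 (mod 8), (2/13) = -1.
Reached (1/13) = 1. Collecting the sign flips along the way, the symbol is -1.

-1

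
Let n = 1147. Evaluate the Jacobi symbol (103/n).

-1

Reciprocity: 103 ≡ 3 and 1147 ≡ 3 (mod 4), so (103/1147) = −(1147/103).
Reduce top mod 103: now compute (14/103).
Pull out 2: since 103 ≡ 7 (mod 8), (2/103) = +1.
Reciprocity: 7 ≡ 3 and 103 ≡ 3 (mod 4), so (7/103) = −(103/7).
Reduce top mod 7: now compute (5/7).
Reciprocity: 5 ≡ 1 and 7 ≡ 3 (mod 4), so (5/7) = +(7/5).
Reduce top mod 5: now compute (2/5).
Pull out 2: since 5 ≡ 5 (mod 8), (2/5) = -1.
Reached (1/5) = 1. Collecting the sign flips along the way, the symbol is -1.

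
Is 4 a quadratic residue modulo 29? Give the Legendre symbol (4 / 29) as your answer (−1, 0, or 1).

Pull out 2^2: since 29 ≡ 5 (mod 8), (2/29) = -1, so (2/29)^2 = +1.
Reached (1/29) = 1. Collecting the sign flips along the way, the symbol is +1.

1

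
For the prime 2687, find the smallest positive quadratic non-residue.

5

(2/2687) = +1, so 2 is a residue.
(3/2687) = +1, so 3 is a residue.
(4/2687) = +1, so 4 is a residue.
(5/2687) = −1, so 5 is the smallest positive non-residue mod 2687.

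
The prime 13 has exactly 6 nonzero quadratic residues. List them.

1,3,4,9,10,12

Square k = 1,…,6 (k and 13−k give the same square):
1²=1, 2²=4, 3²=9, 4²≡3, 5²≡12, 6²≡10 (mod 13).
So the quadratic residues mod 13 are {1, 3, 4, 9, 10, 12}.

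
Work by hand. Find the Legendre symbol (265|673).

Reciprocity: 265 ≡ 1 and 673 ≡ 1 (mod 4), so (265/673) = +(673/265).
Reduce top mod 265: now compute (143/265).
Reciprocity: 143 ≡ 3 and 265 ≡ 1 (mod 4), so (143/265) = +(265/143).
Reduce top mod 143: now compute (122/143).
Pull out 2: since 143 ≡ 7 (mod 8), (2/143) = +1.
Reciprocity: 61 ≡ 1 and 143 ≡ 3 (mod 4), so (61/143) = +(143/61).
Reduce top mod 61: now compute (21/61).
Reciprocity: 21 ≡ 1 and 61 ≡ 1 (mod 4), so (21/61) = +(61/21).
Reduce top mod 21: now compute (19/21).
Reciprocity: 19 ≡ 3 and 21 ≡ 1 (mod 4), so (19/21) = +(21/19).
Reduce top mod 19: now compute (2/19).
Pull out 2: since 19 ≡ 3 (mod 8), (2/19) = -1.
Reached (1/19) = 1. Collecting the sign flips along the way, the symbol is -1.

-1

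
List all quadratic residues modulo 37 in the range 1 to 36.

1,3,4,7,9,10,11,12,16,21,25,26,27,28,30,33,34,36

Square k = 1,…,18 (k and 37−k give the same square):
1²=1, 2²=4, 3²=9, 4²=16, 5²=25, 6²=36, 7²≡12, 8²≡27, 9²≡7, 10²≡26, 11²≡10, 12²≡33, 13²≡21, 14²≡11, 15²≡3, 16²≡34, 17²≡30, 18²≡28 (mod 37).
So the quadratic residues mod 37 are {1, 3, 4, 7, 9, 10, 11, 12, 16, 21, 25, 26, 27, 28, 30, 33, 34, 36}.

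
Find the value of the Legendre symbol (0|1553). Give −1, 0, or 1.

Top reduces to 0: gcd > 1, so the symbol is 0.

0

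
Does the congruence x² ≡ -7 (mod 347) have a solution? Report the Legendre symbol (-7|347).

1

First reduce: -7 ≡ 340 (mod 347).
Pull out 2^2: since 347 ≡ 3 (mod 8), (2/347) = -1, so (2/347)^2 = +1.
Reciprocity: 85 ≡ 1 and 347 ≡ 3 (mod 4), so (85/347) = +(347/85).
Reduce top mod 85: now compute (7/85).
Reciprocity: 7 ≡ 3 and 85 ≡ 1 (mod 4), so (7/85) = +(85/7).
Reduce top mod 7: now compute (1/7).
Reached (1/7) = 1. Collecting the sign flips along the way, the symbol is +1.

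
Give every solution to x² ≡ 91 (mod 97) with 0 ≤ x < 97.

24, 73

97 ≡ 1 (mod 4), so we find a root by search.
Trying successive values, 24² = 576 ≡ 91 (mod 97). The other root is 97 − 24 = 73.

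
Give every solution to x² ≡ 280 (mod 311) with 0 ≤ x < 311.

Since 311 ≡ 3 (mod 4), a square root of 280 is 280^((311+1)/4) = 280^78 mod 311.
Repeated squaring: 280^2≡28, 280^4≡162, 280^8≡120, 280^16≡94, 280^32≡128, 280^64≡212 (mod 311).
280^78 = 280^(64+8+4+2) ≡ 223 (mod 311).
Check: 223² = 49729 ≡ 280 (mod 311). The two roots are 88 and 223.

88, 223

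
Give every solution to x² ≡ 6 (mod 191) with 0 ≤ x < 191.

Since 191 ≡ 3 (mod 4), a square root of 6 is 6^((191+1)/4) = 6^48 mod 191.
Repeated squaring: 6^2≡36, 6^4≡150, 6^8≡153, 6^16≡107, 6^32≡180 (mod 191).
6^48 = 6^(32+16) ≡ 160 (mod 191).
Check: 160² = 25600 ≡ 6 (mod 191). The two roots are 31 and 160.

31, 160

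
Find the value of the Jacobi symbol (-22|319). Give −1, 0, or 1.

First reduce: -22 ≡ 297 (mod 319).
Reciprocity: 297 ≡ 1 and 319 ≡ 3 (mod 4), so (297/319) = +(319/297).
Reduce top mod 297: now compute (22/297).
Pull out 2: since 297 ≡ 1 (mod 8), (2/297) = +1.
Reciprocity: 11 ≡ 3 and 297 ≡ 1 (mod 4), so (11/297) = +(297/11).
Reduce top mod 11: now compute (0/11).
Top reduces to 0: gcd > 1, so the symbol is 0.

0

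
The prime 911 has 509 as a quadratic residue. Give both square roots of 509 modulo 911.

354, 557

Since 911 ≡ 3 (mod 4), a square root of 509 is 509^((911+1)/4) = 509^228 mod 911.
Repeated squaring: 509^2≡357, 509^4≡820, 509^8≡82, 509^16≡347, 509^32≡157, 509^64≡52, 509^128≡882 (mod 911).
509^228 = 509^(128+64+32+4) ≡ 557 (mod 911).
Check: 557² = 310249 ≡ 509 (mod 911). The two roots are 354 and 557.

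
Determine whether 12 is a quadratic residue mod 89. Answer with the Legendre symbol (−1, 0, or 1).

-1

Pull out 2^2: since 89 ≡ 1 (mod 8), (2/89) = +1, so (2/89)^2 = +1.
Reciprocity: 3 ≡ 3 and 89 ≡ 1 (mod 4), so (3/89) = +(89/3).
Reduce top mod 3: now compute (2/3).
Pull out 2: since 3 ≡ 3 (mod 8), (2/3) = -1.
Reached (1/3) = 1. Collecting the sign flips along the way, the symbol is -1.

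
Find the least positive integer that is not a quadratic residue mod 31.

3

(2/31) = +1, so 2 is a residue.
(3/31) = −1, so 3 is the smallest positive non-residue mod 31.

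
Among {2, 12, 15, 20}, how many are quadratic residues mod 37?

1

(2/37) = -1 → non-residue.
(12/37) = +1 → QR.
(15/37) = -1 → non-residue.
(20/37) = -1 → non-residue.
Total quadratic residues among the 4: 1.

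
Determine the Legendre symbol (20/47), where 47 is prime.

Pull out 2^2: since 47 ≡ 7 (mod 8), (2/47) = +1, so (2/47)^2 = +1.
Reciprocity: 5 ≡ 1 and 47 ≡ 3 (mod 4), so (5/47) = +(47/5).
Reduce top mod 5: now compute (2/5).
Pull out 2: since 5 ≡ 5 (mod 8), (2/5) = -1.
Reached (1/5) = 1. Collecting the sign flips along the way, the symbol is -1.

-1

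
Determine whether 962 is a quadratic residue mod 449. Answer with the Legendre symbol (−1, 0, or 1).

Euler's criterion: (962/449) ≡ 64^224 (mod 449).
64^2 ≡ 55 (mod 449)
64^4 ≡ 331 (mod 449)
64^8 ≡ 5 (mod 449)
64^16 ≡ 25 (mod 449)
64^32 ≡ 176 (mod 449)
64^64 ≡ 444 (mod 449)
64^128 ≡ 25 (mod 449)
64^224 = 64^(128+64+32) ≡ 1 (mod 449).
Result is 1, so (962/449) = 1.

1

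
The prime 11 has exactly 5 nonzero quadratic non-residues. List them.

Square k = 1,…,5 (k and 11−k give the same square):
1²=1, 2²=4, 3²=9, 4²≡5, 5²≡3 (mod 11).
The residues are {1, 3, 4, 5, 9}; the non-residues are the remaining 5 nonzero classes.

2,6,7,8,10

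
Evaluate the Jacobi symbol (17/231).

-1

Reciprocity: 17 ≡ 1 and 231 ≡ 3 (mod 4), so (17/231) = +(231/17).
Reduce top mod 17: now compute (10/17).
Pull out 2: since 17 ≡ 1 (mod 8), (2/17) = +1.
Reciprocity: 5 ≡ 1 and 17 ≡ 1 (mod 4), so (5/17) = +(17/5).
Reduce top mod 5: now compute (2/5).
Pull out 2: since 5 ≡ 5 (mod 8), (2/5) = -1.
Reached (1/5) = 1. Collecting the sign flips along the way, the symbol is -1.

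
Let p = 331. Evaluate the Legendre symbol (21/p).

Euler's criterion: (21/331) ≡ 21^165 (mod 331).
21^2 ≡ 110 (mod 331)
21^4 ≡ 184 (mod 331)
21^8 ≡ 94 (mod 331)
21^16 ≡ 230 (mod 331)
21^32 ≡ 271 (mod 331)
21^64 ≡ 290 (mod 331)
21^128 ≡ 26 (mod 331)
21^165 = 21^(128+32+4+1) ≡ 1 (mod 331).
Result is 1, so (21/331) = 1.

1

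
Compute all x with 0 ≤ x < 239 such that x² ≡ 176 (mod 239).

43, 196

Since 239 ≡ 3 (mod 4), a square root of 176 is 176^((239+1)/4) = 176^60 mod 239.
Repeated squaring: 176^2≡145, 176^4≡232, 176^8≡49, 176^16≡11, 176^32≡121 (mod 239).
176^60 = 176^(32+16+8+4) ≡ 196 (mod 239).
Check: 196² = 38416 ≡ 176 (mod 239). The two roots are 43 and 196.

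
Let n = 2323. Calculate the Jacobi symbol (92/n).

Pull out 2^2: since 2323 ≡ 3 (mod 8), (2/2323) = -1, so (2/2323)^2 = +1.
Reciprocity: 23 ≡ 3 and 2323 ≡ 3 (mod 4), so (23/2323) = −(2323/23).
Reduce top mod 23: now compute (0/23).
Top reduces to 0: gcd > 1, so the symbol is 0.

0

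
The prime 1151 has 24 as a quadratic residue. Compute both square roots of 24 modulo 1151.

Since 1151 ≡ 3 (mod 4), a square root of 24 is 24^((1151+1)/4) = 24^288 mod 1151.
Repeated squaring: 24^2≡576, 24^4≡288, 24^8≡72, 24^16≡580, 24^32≡308, 24^64≡482, 24^128≡973, 24^256≡607 (mod 1151).
24^288 = 24^(256+32) ≡ 494 (mod 1151).
Check: 494² = 244036 ≡ 24 (mod 1151). The two roots are 494 and 657.

494, 657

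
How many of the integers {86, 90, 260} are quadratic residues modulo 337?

(86/337) = +1 → QR.
(90/337) = -1 → non-residue.
(260/337) = -1 → non-residue.
Total quadratic residues among the 3: 1.

1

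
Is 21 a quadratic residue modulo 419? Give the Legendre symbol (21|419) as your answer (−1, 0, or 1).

Reciprocity: 21 ≡ 1 and 419 ≡ 3 (mod 4), so (21/419) = +(419/21).
Reduce top mod 21: now compute (20/21).
Pull out 2^2: since 21 ≡ 5 (mod 8), (2/21) = -1, so (2/21)^2 = +1.
Reciprocity: 5 ≡ 1 and 21 ≡ 1 (mod 4), so (5/21) = +(21/5).
Reduce top mod 5: now compute (1/5).
Reached (1/5) = 1. Collecting the sign flips along the way, the symbol is +1.

1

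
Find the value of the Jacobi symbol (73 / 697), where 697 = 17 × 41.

Reciprocity: 73 ≡ 1 and 697 ≡ 1 (mod 4), so (73/697) = +(697/73).
Reduce top mod 73: now compute (40/73).
Pull out 2^3: since 73 ≡ 1 (mod 8), (2/73) = +1, so (2/73)^3 = +1.
Reciprocity: 5 ≡ 1 and 73 ≡ 1 (mod 4), so (5/73) = +(73/5).
Reduce top mod 5: now compute (3/5).
Reciprocity: 3 ≡ 3 and 5 ≡ 1 (mod 4), so (3/5) = +(5/3).
Reduce top mod 3: now compute (2/3).
Pull out 2: since 3 ≡ 3 (mod 8), (2/3) = -1.
Reached (1/3) = 1. Collecting the sign flips along the way, the symbol is -1.

-1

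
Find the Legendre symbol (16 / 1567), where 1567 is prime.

1

Pull out 2^4: since 1567 ≡ 7 (mod 8), (2/1567) = +1, so (2/1567)^4 = +1.
Reached (1/1567) = 1. Collecting the sign flips along the way, the symbol is +1.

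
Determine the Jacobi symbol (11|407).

0

Reciprocity: 11 ≡ 3 and 407 ≡ 3 (mod 4), so (11/407) = −(407/11).
Reduce top mod 11: now compute (0/11).
Top reduces to 0: gcd > 1, so the symbol is 0.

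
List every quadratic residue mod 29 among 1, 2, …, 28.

Square k = 1,…,14 (k and 29−k give the same square):
1²=1, 2²=4, 3²=9, 4²=16, 5²=25, 6²≡7, 7²≡20, 8²≡6, 9²≡23, 10²≡13, 11²≡5, 12²≡28, 13²≡24, 14²≡22 (mod 29).
So the quadratic residues mod 29 are {1, 4, 5, 6, 7, 9, 13, 16, 20, 22, 23, 24, 25, 28}.

1, 4, 5, 6, 7, 9, 13, 16, 20, 22, 23, 24, 25, 28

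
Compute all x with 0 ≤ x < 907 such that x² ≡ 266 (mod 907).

163, 744

Since 907 ≡ 3 (mod 4), a square root of 266 is 266^((907+1)/4) = 266^227 mod 907.
Repeated squaring: 266^2≡10, 266^4≡100, 266^8≡23, 266^16≡529, 266^32≡485, 266^64≡312, 266^128≡295 (mod 907).
266^227 = 266^(128+64+32+2+1) ≡ 163 (mod 907).
Check: 163² = 26569 ≡ 266 (mod 907). The two roots are 163 and 744.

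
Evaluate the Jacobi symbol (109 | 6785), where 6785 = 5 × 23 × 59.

Reciprocity: 109 ≡ 1 and 6785 ≡ 1 (mod 4), so (109/6785) = +(6785/109).
Reduce top mod 109: now compute (27/109).
Reciprocity: 27 ≡ 3 and 109 ≡ 1 (mod 4), so (27/109) = +(109/27).
Reduce top mod 27: now compute (1/27).
Reached (1/27) = 1. Collecting the sign flips along the way, the symbol is +1.

1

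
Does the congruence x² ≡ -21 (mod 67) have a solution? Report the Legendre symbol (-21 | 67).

First reduce: -21 ≡ 46 (mod 67).
Pull out 2: since 67 ≡ 3 (mod 8), (2/67) = -1.
Reciprocity: 23 ≡ 3 and 67 ≡ 3 (mod 4), so (23/67) = −(67/23).
Reduce top mod 23: now compute (21/23).
Reciprocity: 21 ≡ 1 and 23 ≡ 3 (mod 4), so (21/23) = +(23/21).
Reduce top mod 21: now compute (2/21).
Pull out 2: since 21 ≡ 5 (mod 8), (2/21) = -1.
Reached (1/21) = 1. Collecting the sign flips along the way, the symbol is -1.

-1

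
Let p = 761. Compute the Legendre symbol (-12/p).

Euler's criterion: (-12/761) ≡ 749^380 (mod 761).
749^2 ≡ 144 (mod 761)
749^4 ≡ 189 (mod 761)
749^8 ≡ 715 (mod 761)
749^16 ≡ 594 (mod 761)
749^32 ≡ 493 (mod 761)
749^64 ≡ 290 (mod 761)
749^128 ≡ 390 (mod 761)
749^256 ≡ 661 (mod 761)
749^380 = 749^(256+64+32+16+8+4) ≡ 760 (mod 761).
Result is 760 ≡ −1, so (-12/761) = −1.

-1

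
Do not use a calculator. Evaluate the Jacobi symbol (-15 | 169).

1

First reduce: -15 ≡ 154 (mod 169).
Pull out 2: since 169 ≡ 1 (mod 8), (2/169) = +1.
Reciprocity: 77 ≡ 1 and 169 ≡ 1 (mod 4), so (77/169) = +(169/77).
Reduce top mod 77: now compute (15/77).
Reciprocity: 15 ≡ 3 and 77 ≡ 1 (mod 4), so (15/77) = +(77/15).
Reduce top mod 15: now compute (2/15).
Pull out 2: since 15 ≡ 7 (mod 8), (2/15) = +1.
Reached (1/15) = 1. Collecting the sign flips along the way, the symbol is +1.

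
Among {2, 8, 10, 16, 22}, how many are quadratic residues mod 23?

(2/23) = +1 → QR.
(8/23) = +1 → QR.
(10/23) = -1 → non-residue.
(16/23) = +1 → QR.
(22/23) = -1 → non-residue.
Total quadratic residues among the 5: 3.

3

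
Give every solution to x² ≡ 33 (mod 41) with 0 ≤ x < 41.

19, 22

41 ≡ 1 (mod 4), so we find a root by search.
Trying successive values, 19² = 361 ≡ 33 (mod 41). The other root is 41 − 19 = 22.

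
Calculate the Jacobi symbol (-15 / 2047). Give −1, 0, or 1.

-1

First reduce: -15 ≡ 2032 (mod 2047).
Pull out 2^4: since 2047 ≡ 7 (mod 8), (2/2047) = +1, so (2/2047)^4 = +1.
Reciprocity: 127 ≡ 3 and 2047 ≡ 3 (mod 4), so (127/2047) = −(2047/127).
Reduce top mod 127: now compute (15/127).
Reciprocity: 15 ≡ 3 and 127 ≡ 3 (mod 4), so (15/127) = −(127/15).
Reduce top mod 15: now compute (7/15).
Reciprocity: 7 ≡ 3 and 15 ≡ 3 (mod 4), so (7/15) = −(15/7).
Reduce top mod 7: now compute (1/7).
Reached (1/7) = 1. Collecting the sign flips along the way, the symbol is -1.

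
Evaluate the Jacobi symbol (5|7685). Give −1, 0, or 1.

Reciprocity: 5 ≡ 1 and 7685 ≡ 1 (mod 4), so (5/7685) = +(7685/5).
Reduce top mod 5: now compute (0/5).
Top reduces to 0: gcd > 1, so the symbol is 0.

0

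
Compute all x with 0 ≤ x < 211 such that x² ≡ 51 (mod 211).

Since 211 ≡ 3 (mod 4), a square root of 51 is 51^((211+1)/4) = 51^53 mod 211.
Repeated squaring: 51^2≡69, 51^4≡119, 51^8≡24, 51^16≡154, 51^32≡84 (mod 211).
51^53 = 51^(32+16+4+1) ≡ 126 (mod 211).
Check: 126² = 15876 ≡ 51 (mod 211). The two roots are 85 and 126.

85, 126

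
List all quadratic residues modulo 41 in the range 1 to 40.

1 2 4 5 8 9 10 16 18 20 21 23 25 31 32 33 36 37 39 40

Square k = 1,…,20 (k and 41−k give the same square):
1²=1, 2²=4, 3²=9, 4²=16, 5²=25, 6²=36, 7²≡8, 8²≡23, 9²≡40, 10²≡18, 11²≡39, 12²≡21, 13²≡5, 14²≡32, 15²≡20, 16²≡10, 17²≡2, 18²≡37, 19²≡33, 20²≡31 (mod 41).
So the quadratic residues mod 41 are {1, 2, 4, 5, 8, 9, 10, 16, 18, 20, 21, 23, 25, 31, 32, 33, 36, 37, 39, 40}.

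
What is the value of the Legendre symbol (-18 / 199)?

First reduce: -18 ≡ 181 (mod 199).
Reciprocity: 181 ≡ 1 and 199 ≡ 3 (mod 4), so (181/199) = +(199/181).
Reduce top mod 181: now compute (18/181).
Pull out 2: since 181 ≡ 5 (mod 8), (2/181) = -1.
Reciprocity: 9 ≡ 1 and 181 ≡ 1 (mod 4), so (9/181) = +(181/9).
Reduce top mod 9: now compute (1/9).
Reached (1/9) = 1. Collecting the sign flips along the way, the symbol is -1.

-1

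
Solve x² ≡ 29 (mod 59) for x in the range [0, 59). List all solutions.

18, 41

Since 59 ≡ 3 (mod 4), a square root of 29 is 29^((59+1)/4) = 29^15 mod 59.
Repeated squaring: 29^2≡15, 29^4≡48, 29^8≡3 (mod 59).
29^15 = 29^(8+4+2+1) ≡ 41 (mod 59).
Check: 41² = 1681 ≡ 29 (mod 59). The two roots are 18 and 41.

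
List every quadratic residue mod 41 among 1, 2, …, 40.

1 2 4 5 8 9 10 16 18 20 21 23 25 31 32 33 36 37 39 40

Square k = 1,…,20 (k and 41−k give the same square):
1²=1, 2²=4, 3²=9, 4²=16, 5²=25, 6²=36, 7²≡8, 8²≡23, 9²≡40, 10²≡18, 11²≡39, 12²≡21, 13²≡5, 14²≡32, 15²≡20, 16²≡10, 17²≡2, 18²≡37, 19²≡33, 20²≡31 (mod 41).
So the quadratic residues mod 41 are {1, 2, 4, 5, 8, 9, 10, 16, 18, 20, 21, 23, 25, 31, 32, 33, 36, 37, 39, 40}.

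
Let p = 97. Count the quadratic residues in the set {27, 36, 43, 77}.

3

(27/97) = +1 → QR.
(36/97) = +1 → QR.
(43/97) = +1 → QR.
(77/97) = -1 → non-residue.
Total quadratic residues among the 4: 3.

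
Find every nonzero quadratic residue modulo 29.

Square k = 1,…,14 (k and 29−k give the same square):
1²=1, 2²=4, 3²=9, 4²=16, 5²=25, 6²≡7, 7²≡20, 8²≡6, 9²≡23, 10²≡13, 11²≡5, 12²≡28, 13²≡24, 14²≡22 (mod 29).
So the quadratic residues mod 29 are {1, 4, 5, 6, 7, 9, 13, 16, 20, 22, 23, 24, 25, 28}.

1,4,5,6,7,9,13,16,20,22,23,24,25,28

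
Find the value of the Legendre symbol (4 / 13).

1

Pull out 2^2: since 13 ≡ 5 (mod 8), (2/13) = -1, so (2/13)^2 = +1.
Reached (1/13) = 1. Collecting the sign flips along the way, the symbol is +1.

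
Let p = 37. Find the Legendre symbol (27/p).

1

Euler's criterion: (27/37) ≡ 27^18 (mod 37).
27^2 ≡ 26 (mod 37)
27^4 ≡ 10 (mod 37)
27^8 ≡ 26 (mod 37)
27^16 ≡ 10 (mod 37)
27^18 = 27^(16+2) ≡ 1 (mod 37).
Result is 1, so (27/37) = 1.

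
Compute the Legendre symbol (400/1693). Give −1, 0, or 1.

Pull out 2^4: since 1693 ≡ 5 (mod 8), (2/1693) = -1, so (2/1693)^4 = +1.
Reciprocity: 25 ≡ 1 and 1693 ≡ 1 (mod 4), so (25/1693) = +(1693/25).
Reduce top mod 25: now compute (18/25).
Pull out 2: since 25 ≡ 1 (mod 8), (2/25) = +1.
Reciprocity: 9 ≡ 1 and 25 ≡ 1 (mod 4), so (9/25) = +(25/9).
Reduce top mod 9: now compute (7/9).
Reciprocity: 7 ≡ 3 and 9 ≡ 1 (mod 4), so (7/9) = +(9/7).
Reduce top mod 7: now compute (2/7).
Pull out 2: since 7 ≡ 7 (mod 8), (2/7) = +1.
Reached (1/7) = 1. Collecting the sign flips along the way, the symbol is +1.

1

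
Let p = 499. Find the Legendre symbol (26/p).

1

Euler's criterion: (26/499) ≡ 26^249 (mod 499).
26^2 ≡ 177 (mod 499)
26^4 ≡ 391 (mod 499)
26^8 ≡ 187 (mod 499)
26^16 ≡ 39 (mod 499)
26^32 ≡ 24 (mod 499)
26^64 ≡ 77 (mod 499)
26^128 ≡ 440 (mod 499)
26^249 = 26^(128+64+32+16+8+1) ≡ 1 (mod 499).
Result is 1, so (26/499) = 1.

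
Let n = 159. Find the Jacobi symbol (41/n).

1

Reciprocity: 41 ≡ 1 and 159 ≡ 3 (mod 4), so (41/159) = +(159/41).
Reduce top mod 41: now compute (36/41).
Pull out 2^2: since 41 ≡ 1 (mod 8), (2/41) = +1, so (2/41)^2 = +1.
Reciprocity: 9 ≡ 1 and 41 ≡ 1 (mod 4), so (9/41) = +(41/9).
Reduce top mod 9: now compute (5/9).
Reciprocity: 5 ≡ 1 and 9 ≡ 1 (mod 4), so (5/9) = +(9/5).
Reduce top mod 5: now compute (4/5).
Pull out 2^2: since 5 ≡ 5 (mod 8), (2/5) = -1, so (2/5)^2 = +1.
Reached (1/5) = 1. Collecting the sign flips along the way, the symbol is +1.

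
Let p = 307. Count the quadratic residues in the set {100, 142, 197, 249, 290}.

1

(100/307) = +1 → QR.
(142/307) = -1 → non-residue.
(197/307) = -1 → non-residue.
(249/307) = -1 → non-residue.
(290/307) = -1 → non-residue.
Total quadratic residues among the 5: 1.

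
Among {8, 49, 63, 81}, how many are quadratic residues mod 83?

3

(8/83) = -1 → non-residue.
(49/83) = +1 → QR.
(63/83) = +1 → QR.
(81/83) = +1 → QR.
Total quadratic residues among the 4: 3.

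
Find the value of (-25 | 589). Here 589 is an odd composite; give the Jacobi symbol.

First reduce: -25 ≡ 564 (mod 589).
Pull out 2^2: since 589 ≡ 5 (mod 8), (2/589) = -1, so (2/589)^2 = +1.
Reciprocity: 141 ≡ 1 and 589 ≡ 1 (mod 4), so (141/589) = +(589/141).
Reduce top mod 141: now compute (25/141).
Reciprocity: 25 ≡ 1 and 141 ≡ 1 (mod 4), so (25/141) = +(141/25).
Reduce top mod 25: now compute (16/25).
Pull out 2^4: since 25 ≡ 1 (mod 8), (2/25) = +1, so (2/25)^4 = +1.
Reached (1/25) = 1. Collecting the sign flips along the way, the symbol is +1.

1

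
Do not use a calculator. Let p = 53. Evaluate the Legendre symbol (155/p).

1

Euler's criterion: (155/53) ≡ 49^26 (mod 53).
49^2 ≡ 16 (mod 53)
49^4 ≡ 44 (mod 53)
49^8 ≡ 28 (mod 53)
49^16 ≡ 42 (mod 53)
49^26 = 49^(16+8+2) ≡ 1 (mod 53).
Result is 1, so (155/53) = 1.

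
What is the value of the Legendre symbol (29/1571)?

1

Reciprocity: 29 ≡ 1 and 1571 ≡ 3 (mod 4), so (29/1571) = +(1571/29).
Reduce top mod 29: now compute (5/29).
Reciprocity: 5 ≡ 1 and 29 ≡ 1 (mod 4), so (5/29) = +(29/5).
Reduce top mod 5: now compute (4/5).
Pull out 2^2: since 5 ≡ 5 (mod 8), (2/5) = -1, so (2/5)^2 = +1.
Reached (1/5) = 1. Collecting the sign flips along the way, the symbol is +1.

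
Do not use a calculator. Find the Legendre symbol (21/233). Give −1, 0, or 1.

Reciprocity: 21 ≡ 1 and 233 ≡ 1 (mod 4), so (21/233) = +(233/21).
Reduce top mod 21: now compute (2/21).
Pull out 2: since 21 ≡ 5 (mod 8), (2/21) = -1.
Reached (1/21) = 1. Collecting the sign flips along the way, the symbol is -1.

-1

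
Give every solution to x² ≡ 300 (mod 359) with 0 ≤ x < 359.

Since 359 ≡ 3 (mod 4), a square root of 300 is 300^((359+1)/4) = 300^90 mod 359.
Repeated squaring: 300^2≡250, 300^4≡34, 300^8≡79, 300^16≡138, 300^32≡17, 300^64≡289 (mod 359).
300^90 = 300^(64+16+8+2) ≡ 165 (mod 359).
Check: 165² = 27225 ≡ 300 (mod 359). The two roots are 165 and 194.

165, 194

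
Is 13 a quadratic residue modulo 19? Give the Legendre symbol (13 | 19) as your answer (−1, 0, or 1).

Reciprocity: 13 ≡ 1 and 19 ≡ 3 (mod 4), so (13/19) = +(19/13).
Reduce top mod 13: now compute (6/13).
Pull out 2: since 13 ≡ 5 (mod 8), (2/13) = -1.
Reciprocity: 3 ≡ 3 and 13 ≡ 1 (mod 4), so (3/13) = +(13/3).
Reduce top mod 3: now compute (1/3).
Reached (1/3) = 1. Collecting the sign flips along the way, the symbol is -1.

-1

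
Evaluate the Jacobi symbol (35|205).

0

Reciprocity: 35 ≡ 3 and 205 ≡ 1 (mod 4), so (35/205) = +(205/35).
Reduce top mod 35: now compute (30/35).
Pull out 2: since 35 ≡ 3 (mod 8), (2/35) = -1.
Reciprocity: 15 ≡ 3 and 35 ≡ 3 (mod 4), so (15/35) = −(35/15).
Reduce top mod 15: now compute (5/15).
Reciprocity: 5 ≡ 1 and 15 ≡ 3 (mod 4), so (5/15) = +(15/5).
Reduce top mod 5: now compute (0/5).
Top reduces to 0: gcd > 1, so the symbol is 0.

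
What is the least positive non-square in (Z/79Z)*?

(2/79) = +1, so 2 is a residue.
(3/79) = −1, so 3 is the smallest positive non-residue mod 79.

3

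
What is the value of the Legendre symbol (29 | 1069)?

1

Euler's criterion: (29/1069) ≡ 29^534 (mod 1069).
29^2 ≡ 841 (mod 1069)
29^4 ≡ 672 (mod 1069)
29^8 ≡ 466 (mod 1069)
29^16 ≡ 149 (mod 1069)
29^32 ≡ 821 (mod 1069)
29^64 ≡ 571 (mod 1069)
29^128 ≡ 1065 (mod 1069)
29^256 ≡ 16 (mod 1069)
29^512 ≡ 256 (mod 1069)
29^534 = 29^(512+16+4+2) ≡ 1 (mod 1069).
Result is 1, so (29/1069) = 1.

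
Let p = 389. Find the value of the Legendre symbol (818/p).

-1

Euler's criterion: (818/389) ≡ 40^194 (mod 389).
40^2 ≡ 44 (mod 389)
40^4 ≡ 380 (mod 389)
40^8 ≡ 81 (mod 389)
40^16 ≡ 337 (mod 389)
40^32 ≡ 370 (mod 389)
40^64 ≡ 361 (mod 389)
40^128 ≡ 6 (mod 389)
40^194 = 40^(128+64+2) ≡ 388 (mod 389).
Result is 388 ≡ −1, so (818/389) = −1.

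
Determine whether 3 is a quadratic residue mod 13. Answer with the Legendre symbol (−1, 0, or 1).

1

Reciprocity: 3 ≡ 3 and 13 ≡ 1 (mod 4), so (3/13) = +(13/3).
Reduce top mod 3: now compute (1/3).
Reached (1/3) = 1. Collecting the sign flips along the way, the symbol is +1.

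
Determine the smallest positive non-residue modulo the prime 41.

(2/41) = +1, so 2 is a residue.
(3/41) = −1, so 3 is the smallest positive non-residue mod 41.

3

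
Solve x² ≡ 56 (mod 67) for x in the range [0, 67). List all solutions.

18, 49

Since 67 ≡ 3 (mod 4), a square root of 56 is 56^((67+1)/4) = 56^17 mod 67.
Repeated squaring: 56^2≡54, 56^4≡35, 56^8≡19, 56^16≡26 (mod 67).
56^17 = 56^(16+1) ≡ 49 (mod 67).
Check: 49² = 2401 ≡ 56 (mod 67). The two roots are 18 and 49.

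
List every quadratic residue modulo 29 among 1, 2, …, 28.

1, 4, 5, 6, 7, 9, 13, 16, 20, 22, 23, 24, 25, 28

Square k = 1,…,14 (k and 29−k give the same square):
1²=1, 2²=4, 3²=9, 4²=16, 5²=25, 6²≡7, 7²≡20, 8²≡6, 9²≡23, 10²≡13, 11²≡5, 12²≡28, 13²≡24, 14²≡22 (mod 29).
So the quadratic residues mod 29 are {1, 4, 5, 6, 7, 9, 13, 16, 20, 22, 23, 24, 25, 28}.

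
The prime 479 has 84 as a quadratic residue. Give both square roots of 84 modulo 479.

39, 440

Since 479 ≡ 3 (mod 4), a square root of 84 is 84^((479+1)/4) = 84^120 mod 479.
Repeated squaring: 84^2≡350, 84^4≡355, 84^8≡48, 84^16≡388, 84^32≡138, 84^64≡363 (mod 479).
84^120 = 84^(64+32+16+8) ≡ 440 (mod 479).
Check: 440² = 193600 ≡ 84 (mod 479). The two roots are 39 and 440.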